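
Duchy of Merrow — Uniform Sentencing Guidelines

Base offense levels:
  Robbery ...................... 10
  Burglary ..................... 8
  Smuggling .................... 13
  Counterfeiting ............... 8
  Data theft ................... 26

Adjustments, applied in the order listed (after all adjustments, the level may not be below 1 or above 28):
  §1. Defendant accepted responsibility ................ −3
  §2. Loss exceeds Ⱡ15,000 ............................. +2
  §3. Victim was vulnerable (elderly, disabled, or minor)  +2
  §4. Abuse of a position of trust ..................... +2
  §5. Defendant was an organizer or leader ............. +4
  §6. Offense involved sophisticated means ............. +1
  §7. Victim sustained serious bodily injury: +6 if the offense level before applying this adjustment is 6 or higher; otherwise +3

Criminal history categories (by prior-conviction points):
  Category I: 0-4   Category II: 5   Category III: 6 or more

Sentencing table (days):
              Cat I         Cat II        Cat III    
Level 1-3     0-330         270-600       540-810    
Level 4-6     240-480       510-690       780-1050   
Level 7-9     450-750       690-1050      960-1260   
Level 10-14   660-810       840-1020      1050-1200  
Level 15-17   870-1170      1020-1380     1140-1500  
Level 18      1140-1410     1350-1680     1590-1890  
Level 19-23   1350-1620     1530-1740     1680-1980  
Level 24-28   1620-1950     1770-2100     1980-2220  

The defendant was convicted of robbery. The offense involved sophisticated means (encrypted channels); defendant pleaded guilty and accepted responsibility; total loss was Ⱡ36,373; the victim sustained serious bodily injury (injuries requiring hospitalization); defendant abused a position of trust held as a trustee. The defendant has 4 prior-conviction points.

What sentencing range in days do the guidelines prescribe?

1140-1410 days

Base offense level for robbery: 10.
§1 applies: 10 − 3 = 7.
§2 applies: 7 + 2 = 9.
§3 does not apply.
§4 applies: 9 + 2 = 11.
§6 applies: 11 + 1 = 12.
§7 applies (level before this adjustment is 12 ≥ 6, so +6): 12 + 6 = 18.
Final offense level: 18.
Criminal history: 4 prior points → Category I (0-4).
Level 18 falls in the 18 band.
Grid: Level 18 × Category I = 1140-1410 days.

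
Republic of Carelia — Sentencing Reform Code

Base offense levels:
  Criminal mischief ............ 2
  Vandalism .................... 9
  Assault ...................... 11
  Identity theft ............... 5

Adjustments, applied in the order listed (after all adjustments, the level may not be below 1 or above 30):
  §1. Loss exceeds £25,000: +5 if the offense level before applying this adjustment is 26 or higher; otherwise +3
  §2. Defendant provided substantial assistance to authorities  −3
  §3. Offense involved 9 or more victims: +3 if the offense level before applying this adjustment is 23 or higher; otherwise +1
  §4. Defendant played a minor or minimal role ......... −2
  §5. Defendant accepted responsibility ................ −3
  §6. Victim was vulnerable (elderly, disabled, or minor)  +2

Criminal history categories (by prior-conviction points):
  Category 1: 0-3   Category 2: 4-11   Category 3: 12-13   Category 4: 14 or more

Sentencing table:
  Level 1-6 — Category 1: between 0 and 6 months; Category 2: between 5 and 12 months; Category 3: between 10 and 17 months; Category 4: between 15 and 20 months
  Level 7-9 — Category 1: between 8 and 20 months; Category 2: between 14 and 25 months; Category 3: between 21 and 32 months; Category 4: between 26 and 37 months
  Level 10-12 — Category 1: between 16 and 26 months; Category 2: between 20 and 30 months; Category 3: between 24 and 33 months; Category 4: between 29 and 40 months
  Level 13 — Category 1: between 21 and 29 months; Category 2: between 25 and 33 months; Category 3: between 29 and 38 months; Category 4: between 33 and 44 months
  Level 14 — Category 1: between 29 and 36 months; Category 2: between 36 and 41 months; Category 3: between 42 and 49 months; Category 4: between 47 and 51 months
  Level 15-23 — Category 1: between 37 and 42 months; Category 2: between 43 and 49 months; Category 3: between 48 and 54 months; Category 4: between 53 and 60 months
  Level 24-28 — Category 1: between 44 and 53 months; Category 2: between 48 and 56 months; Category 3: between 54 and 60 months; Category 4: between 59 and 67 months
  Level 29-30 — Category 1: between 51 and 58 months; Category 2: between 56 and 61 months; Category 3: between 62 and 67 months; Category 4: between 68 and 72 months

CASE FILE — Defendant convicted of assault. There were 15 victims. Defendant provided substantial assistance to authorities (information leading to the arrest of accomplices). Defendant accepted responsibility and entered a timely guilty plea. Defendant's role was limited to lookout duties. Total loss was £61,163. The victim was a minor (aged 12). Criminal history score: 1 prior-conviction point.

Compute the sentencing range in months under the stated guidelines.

Base offense level for assault: 11.
§1 applies (level before this adjustment is 11 < 26, so +3): 11 + 3 = 14.
§2 applies: 14 − 3 = 11.
§3 applies (level before this adjustment is 11 < 23, so +1): 11 + 1 = 12.
§4 applies: 12 − 2 = 10.
§5 applies: 10 − 3 = 7.
§6 applies: 7 + 2 = 9.
Final offense level: 9.
Criminal history: 1 prior point → Category 1 (0-3).
Level 9 falls in the 7-9 band.
Grid: Level 7-9 × Category 1 = 8-20 months.

8-20 months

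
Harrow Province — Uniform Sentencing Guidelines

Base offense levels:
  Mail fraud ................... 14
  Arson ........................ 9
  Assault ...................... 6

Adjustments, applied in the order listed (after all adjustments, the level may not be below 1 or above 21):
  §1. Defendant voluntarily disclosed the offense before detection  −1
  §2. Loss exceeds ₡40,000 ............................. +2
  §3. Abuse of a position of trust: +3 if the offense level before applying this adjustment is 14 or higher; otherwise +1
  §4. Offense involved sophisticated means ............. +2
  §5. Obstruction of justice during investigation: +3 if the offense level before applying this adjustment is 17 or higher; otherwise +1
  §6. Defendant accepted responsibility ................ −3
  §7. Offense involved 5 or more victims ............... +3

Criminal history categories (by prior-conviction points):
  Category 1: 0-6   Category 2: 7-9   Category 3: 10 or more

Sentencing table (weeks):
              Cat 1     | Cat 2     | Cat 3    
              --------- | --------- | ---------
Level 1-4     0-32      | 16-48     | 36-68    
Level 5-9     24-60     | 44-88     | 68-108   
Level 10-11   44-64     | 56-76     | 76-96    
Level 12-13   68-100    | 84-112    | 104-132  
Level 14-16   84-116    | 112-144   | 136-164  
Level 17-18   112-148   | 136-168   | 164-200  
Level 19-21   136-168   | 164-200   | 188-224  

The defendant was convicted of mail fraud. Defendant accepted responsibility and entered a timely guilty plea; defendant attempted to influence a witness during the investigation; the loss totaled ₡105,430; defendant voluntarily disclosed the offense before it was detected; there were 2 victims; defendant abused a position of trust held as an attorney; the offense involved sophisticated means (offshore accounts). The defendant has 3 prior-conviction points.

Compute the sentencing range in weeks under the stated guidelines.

Base offense level for mail fraud: 14.
§1 applies: 14 − 1 = 13.
§2 applies: 13 + 2 = 15.
§3 applies (level before this adjustment is 15 ≥ 14, so +3): 15 + 3 = 18.
§4 applies: 18 + 2 = 20.
§5 applies (level before this adjustment is 20 ≥ 17, so +3): 20 + 3 = 23.
§6 applies: 23 − 3 = 20.
§7 does not apply.
Final offense level: 20.
Criminal history: 3 prior points → Category 1 (0-6).
Level 20 falls in the 19-21 band.
Grid: Level 19-21 × Category 1 = 136-168 weeks.

136-168 weeks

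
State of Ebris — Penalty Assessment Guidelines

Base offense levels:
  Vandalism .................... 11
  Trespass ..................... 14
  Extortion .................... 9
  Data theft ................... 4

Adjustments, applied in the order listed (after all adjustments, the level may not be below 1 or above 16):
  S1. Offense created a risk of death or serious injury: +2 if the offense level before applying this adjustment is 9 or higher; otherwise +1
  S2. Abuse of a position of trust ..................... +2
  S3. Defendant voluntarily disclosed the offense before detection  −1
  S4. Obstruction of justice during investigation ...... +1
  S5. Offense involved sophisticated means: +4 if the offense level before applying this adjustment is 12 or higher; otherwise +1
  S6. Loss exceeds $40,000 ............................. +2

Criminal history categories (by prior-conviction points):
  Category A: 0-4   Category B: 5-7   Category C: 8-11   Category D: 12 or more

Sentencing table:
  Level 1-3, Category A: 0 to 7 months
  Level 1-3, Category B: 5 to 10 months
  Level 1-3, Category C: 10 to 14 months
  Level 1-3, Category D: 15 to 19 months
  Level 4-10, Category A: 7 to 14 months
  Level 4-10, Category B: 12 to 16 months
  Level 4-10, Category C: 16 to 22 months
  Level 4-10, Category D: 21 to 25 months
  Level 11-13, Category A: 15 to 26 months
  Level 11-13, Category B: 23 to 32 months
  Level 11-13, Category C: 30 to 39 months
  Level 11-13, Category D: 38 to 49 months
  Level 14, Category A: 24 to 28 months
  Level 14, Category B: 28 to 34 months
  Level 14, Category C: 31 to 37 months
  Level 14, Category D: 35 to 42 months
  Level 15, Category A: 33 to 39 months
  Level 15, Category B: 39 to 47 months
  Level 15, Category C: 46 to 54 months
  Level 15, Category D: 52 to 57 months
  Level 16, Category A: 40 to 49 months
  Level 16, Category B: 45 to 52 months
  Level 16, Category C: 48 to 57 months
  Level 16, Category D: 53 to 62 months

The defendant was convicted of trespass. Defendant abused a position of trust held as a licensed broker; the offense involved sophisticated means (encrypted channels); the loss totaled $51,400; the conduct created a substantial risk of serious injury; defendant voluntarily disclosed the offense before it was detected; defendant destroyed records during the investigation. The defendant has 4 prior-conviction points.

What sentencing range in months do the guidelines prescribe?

40-49 months

Base offense level for trespass: 14.
S1 applies (level before this adjustment is 14 ≥ 9, so +2): 14 + 2 = 16.
S2 applies: 16 + 2 = 18.
S3 applies: 18 − 1 = 17.
S4 applies: 17 + 1 = 18.
S5 applies (level before this adjustment is 18 ≥ 12, so +4): 18 + 4 = 22.
S6 applies: 22 + 2 = 24.
Level 24 exceeds the maximum of 16; capped at 16.
Final offense level: 16.
Criminal history: 4 prior points → Category A (0-4).
Level 16 falls in the 16 band.
Grid: Level 16 × Category A = 40-49 months.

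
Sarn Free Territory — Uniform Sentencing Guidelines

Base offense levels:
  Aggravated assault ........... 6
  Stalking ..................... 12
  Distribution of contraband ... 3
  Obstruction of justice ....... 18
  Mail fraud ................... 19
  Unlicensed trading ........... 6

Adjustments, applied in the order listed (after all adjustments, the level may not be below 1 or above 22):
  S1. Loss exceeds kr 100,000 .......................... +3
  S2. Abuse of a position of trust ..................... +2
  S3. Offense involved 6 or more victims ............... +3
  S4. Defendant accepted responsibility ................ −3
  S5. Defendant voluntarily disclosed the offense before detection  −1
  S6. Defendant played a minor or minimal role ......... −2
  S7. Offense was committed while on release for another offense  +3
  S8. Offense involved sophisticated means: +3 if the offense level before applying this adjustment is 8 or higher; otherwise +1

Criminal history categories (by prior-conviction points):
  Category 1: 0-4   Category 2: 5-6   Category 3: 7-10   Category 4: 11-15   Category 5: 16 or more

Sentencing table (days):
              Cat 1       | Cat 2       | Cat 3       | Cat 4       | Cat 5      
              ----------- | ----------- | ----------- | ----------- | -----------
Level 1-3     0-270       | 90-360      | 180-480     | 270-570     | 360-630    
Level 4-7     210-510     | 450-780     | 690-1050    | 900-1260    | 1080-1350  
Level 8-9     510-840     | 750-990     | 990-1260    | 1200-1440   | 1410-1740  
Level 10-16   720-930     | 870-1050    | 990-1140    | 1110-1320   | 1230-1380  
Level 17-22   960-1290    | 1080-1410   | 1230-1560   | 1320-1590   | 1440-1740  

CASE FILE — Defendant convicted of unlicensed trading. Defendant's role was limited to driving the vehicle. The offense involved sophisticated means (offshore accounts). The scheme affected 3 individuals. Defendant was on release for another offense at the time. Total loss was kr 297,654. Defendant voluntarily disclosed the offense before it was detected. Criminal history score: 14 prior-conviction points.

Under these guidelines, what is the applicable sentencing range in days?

Base offense level for unlicensed trading: 6.
S1 applies: 6 + 3 = 9.
S2 does not apply.
S3 does not apply.
S5 applies: 9 − 1 = 8.
S6 applies: 8 − 2 = 6.
S7 applies: 6 + 3 = 9.
S8 applies (level before this adjustment is 9 ≥ 8, so +3): 9 + 3 = 12.
Final offense level: 12.
Criminal history: 14 prior points → Category 4 (11-15).
Level 12 falls in the 10-16 band.
Grid: Level 10-16 × Category 4 = 1110-1320 days.

1110-1320 days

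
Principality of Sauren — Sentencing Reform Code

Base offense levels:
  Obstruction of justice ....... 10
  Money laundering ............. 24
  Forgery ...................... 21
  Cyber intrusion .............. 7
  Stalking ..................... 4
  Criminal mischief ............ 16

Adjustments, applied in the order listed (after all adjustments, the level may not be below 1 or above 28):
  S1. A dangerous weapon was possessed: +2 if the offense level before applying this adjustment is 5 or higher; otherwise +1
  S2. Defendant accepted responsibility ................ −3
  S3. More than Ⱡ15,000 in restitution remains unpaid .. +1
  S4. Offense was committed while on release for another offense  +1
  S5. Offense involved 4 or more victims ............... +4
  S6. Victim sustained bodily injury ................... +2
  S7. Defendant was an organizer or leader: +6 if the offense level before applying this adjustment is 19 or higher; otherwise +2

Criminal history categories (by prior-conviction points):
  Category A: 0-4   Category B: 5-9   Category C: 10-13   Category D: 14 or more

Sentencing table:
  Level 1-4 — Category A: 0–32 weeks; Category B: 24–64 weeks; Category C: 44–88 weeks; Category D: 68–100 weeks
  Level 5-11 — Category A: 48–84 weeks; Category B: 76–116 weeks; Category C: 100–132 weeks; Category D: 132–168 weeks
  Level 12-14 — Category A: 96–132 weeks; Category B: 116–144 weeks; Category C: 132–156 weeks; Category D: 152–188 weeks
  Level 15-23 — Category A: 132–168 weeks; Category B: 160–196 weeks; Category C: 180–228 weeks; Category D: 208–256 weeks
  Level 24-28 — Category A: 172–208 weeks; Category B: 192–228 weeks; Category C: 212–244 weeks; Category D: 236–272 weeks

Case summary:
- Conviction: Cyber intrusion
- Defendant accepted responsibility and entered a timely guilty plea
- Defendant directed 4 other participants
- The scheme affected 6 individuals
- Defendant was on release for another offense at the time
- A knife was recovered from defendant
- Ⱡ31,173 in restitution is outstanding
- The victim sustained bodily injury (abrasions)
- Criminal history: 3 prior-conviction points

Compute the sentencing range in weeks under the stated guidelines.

132-168 weeks

Base offense level for cyber intrusion: 7.
S1 applies (level before this adjustment is 7 ≥ 5, so +2): 7 + 2 = 9.
S2 applies: 9 − 3 = 6.
S3 applies: 6 + 1 = 7.
S4 applies: 7 + 1 = 8.
S5 applies: 8 + 4 = 12.
S6 applies: 12 + 2 = 14.
S7 applies (level before this adjustment is 14 < 19, so +2): 14 + 2 = 16.
Final offense level: 16.
Criminal history: 3 prior points → Category A (0-4).
Level 16 falls in the 15-23 band.
Grid: Level 15-23 × Category A = 132-168 weeks.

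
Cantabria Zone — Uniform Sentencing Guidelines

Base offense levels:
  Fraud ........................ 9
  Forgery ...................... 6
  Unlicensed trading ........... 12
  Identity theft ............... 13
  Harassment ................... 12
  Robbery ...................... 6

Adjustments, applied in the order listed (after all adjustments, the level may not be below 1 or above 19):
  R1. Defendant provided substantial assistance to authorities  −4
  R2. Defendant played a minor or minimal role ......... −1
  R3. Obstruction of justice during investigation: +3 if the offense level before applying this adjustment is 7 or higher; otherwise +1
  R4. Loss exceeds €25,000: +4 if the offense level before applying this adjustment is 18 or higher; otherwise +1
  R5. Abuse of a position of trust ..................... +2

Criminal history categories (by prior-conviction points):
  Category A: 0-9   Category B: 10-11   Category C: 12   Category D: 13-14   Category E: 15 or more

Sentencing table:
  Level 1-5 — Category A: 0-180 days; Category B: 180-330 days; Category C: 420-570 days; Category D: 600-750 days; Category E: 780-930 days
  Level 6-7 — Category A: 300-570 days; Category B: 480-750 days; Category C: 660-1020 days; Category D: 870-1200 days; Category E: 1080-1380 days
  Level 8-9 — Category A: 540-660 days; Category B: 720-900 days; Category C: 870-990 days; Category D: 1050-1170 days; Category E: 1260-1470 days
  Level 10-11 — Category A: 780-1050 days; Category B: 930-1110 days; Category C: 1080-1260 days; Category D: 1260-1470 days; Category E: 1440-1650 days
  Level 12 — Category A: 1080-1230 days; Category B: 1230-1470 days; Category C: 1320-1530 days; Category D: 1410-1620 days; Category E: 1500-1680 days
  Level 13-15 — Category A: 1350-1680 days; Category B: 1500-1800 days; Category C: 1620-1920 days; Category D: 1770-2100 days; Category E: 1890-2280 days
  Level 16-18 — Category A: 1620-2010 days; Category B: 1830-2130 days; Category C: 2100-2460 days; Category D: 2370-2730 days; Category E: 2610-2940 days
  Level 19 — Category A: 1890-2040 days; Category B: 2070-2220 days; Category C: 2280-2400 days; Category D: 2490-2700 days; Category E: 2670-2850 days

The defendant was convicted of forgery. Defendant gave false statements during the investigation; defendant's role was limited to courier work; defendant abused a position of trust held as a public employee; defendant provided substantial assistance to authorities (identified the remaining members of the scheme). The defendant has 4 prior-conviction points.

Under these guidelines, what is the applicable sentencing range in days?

Base offense level for forgery: 6.
R1 applies: 6 − 4 = 2.
R2 applies: 2 − 1 = 1.
R3 applies (level before this adjustment is 1 < 7, so +1): 1 + 1 = 2.
R5 applies: 2 + 2 = 4.
Final offense level: 4.
Criminal history: 4 prior points → Category A (0-9).
Level 4 falls in the 1-5 band.
Grid: Level 1-5 × Category A = 0-180 days.

0-180 days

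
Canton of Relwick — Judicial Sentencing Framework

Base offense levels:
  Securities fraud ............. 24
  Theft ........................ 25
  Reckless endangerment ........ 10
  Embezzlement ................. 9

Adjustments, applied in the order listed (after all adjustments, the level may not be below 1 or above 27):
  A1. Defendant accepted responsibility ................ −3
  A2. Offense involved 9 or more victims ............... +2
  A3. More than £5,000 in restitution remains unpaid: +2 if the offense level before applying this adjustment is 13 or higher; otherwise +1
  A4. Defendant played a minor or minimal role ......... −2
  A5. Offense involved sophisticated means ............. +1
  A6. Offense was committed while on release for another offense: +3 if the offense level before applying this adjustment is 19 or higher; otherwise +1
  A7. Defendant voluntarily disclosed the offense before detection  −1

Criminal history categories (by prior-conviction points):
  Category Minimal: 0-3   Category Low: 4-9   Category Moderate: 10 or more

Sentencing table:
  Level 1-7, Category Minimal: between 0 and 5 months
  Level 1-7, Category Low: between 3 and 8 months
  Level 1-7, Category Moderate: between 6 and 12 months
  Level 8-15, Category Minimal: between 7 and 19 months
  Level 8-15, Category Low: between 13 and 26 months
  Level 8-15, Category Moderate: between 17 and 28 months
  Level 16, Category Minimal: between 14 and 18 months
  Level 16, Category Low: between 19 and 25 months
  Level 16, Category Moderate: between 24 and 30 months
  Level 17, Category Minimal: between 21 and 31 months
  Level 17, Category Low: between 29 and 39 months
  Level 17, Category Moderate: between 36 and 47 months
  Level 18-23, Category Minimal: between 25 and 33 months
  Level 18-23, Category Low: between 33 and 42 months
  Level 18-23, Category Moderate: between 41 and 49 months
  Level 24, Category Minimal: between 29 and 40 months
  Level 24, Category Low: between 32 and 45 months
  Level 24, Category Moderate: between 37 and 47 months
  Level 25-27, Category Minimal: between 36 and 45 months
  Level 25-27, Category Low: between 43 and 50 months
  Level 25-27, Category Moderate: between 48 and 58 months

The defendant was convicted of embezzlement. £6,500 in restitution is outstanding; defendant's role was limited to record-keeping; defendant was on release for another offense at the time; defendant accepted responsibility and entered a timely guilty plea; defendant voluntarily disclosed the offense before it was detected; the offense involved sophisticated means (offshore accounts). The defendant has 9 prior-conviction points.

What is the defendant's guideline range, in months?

3-8 months

Base offense level for embezzlement: 9.
A1 applies: 9 − 3 = 6.
A3 applies (level before this adjustment is 6 < 13, so +1): 6 + 1 = 7.
A4 applies: 7 − 2 = 5.
A5 applies: 5 + 1 = 6.
A6 applies (level before this adjustment is 6 < 19, so +1): 6 + 1 = 7.
A7 applies: 7 − 1 = 6.
Final offense level: 6.
Criminal history: 9 prior points → Category Low (4-9).
Level 6 falls in the 1-7 band.
Grid: Level 1-7 × Category Low = 3-8 months.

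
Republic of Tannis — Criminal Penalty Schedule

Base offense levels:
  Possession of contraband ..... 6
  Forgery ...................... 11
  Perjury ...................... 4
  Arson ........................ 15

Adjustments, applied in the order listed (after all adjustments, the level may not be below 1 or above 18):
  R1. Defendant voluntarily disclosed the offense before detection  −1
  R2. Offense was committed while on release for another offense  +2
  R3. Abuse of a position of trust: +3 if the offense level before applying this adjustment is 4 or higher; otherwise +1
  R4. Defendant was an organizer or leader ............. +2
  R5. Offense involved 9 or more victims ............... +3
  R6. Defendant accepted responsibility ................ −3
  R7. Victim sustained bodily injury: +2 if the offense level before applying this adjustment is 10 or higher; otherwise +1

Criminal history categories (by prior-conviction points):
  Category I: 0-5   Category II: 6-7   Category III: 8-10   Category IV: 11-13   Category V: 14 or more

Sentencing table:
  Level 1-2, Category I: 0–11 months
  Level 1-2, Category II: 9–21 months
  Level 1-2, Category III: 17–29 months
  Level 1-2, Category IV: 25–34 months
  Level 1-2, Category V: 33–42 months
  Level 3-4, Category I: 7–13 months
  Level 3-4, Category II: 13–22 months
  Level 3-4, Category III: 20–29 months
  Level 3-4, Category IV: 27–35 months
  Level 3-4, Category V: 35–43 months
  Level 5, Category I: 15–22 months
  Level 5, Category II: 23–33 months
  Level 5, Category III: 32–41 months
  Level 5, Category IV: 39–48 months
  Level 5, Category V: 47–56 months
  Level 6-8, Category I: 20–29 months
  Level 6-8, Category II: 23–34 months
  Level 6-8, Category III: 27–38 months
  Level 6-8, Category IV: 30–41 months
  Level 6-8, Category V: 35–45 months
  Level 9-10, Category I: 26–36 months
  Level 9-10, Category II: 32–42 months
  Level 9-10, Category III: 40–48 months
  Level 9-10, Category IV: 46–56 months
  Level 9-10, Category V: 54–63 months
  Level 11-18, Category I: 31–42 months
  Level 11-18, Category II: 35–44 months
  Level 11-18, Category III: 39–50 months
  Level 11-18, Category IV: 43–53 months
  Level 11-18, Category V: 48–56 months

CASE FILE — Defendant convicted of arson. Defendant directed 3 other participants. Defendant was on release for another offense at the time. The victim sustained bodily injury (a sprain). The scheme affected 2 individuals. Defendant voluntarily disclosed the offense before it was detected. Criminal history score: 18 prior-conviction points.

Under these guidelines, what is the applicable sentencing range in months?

48-56 months

Base offense level for arson: 15.
R1 applies: 15 − 1 = 14.
R2 applies: 14 + 2 = 16.
R4 applies: 16 + 2 = 18.
R7 applies (level before this adjustment is 18 ≥ 10, so +2): 18 + 2 = 20.
Level 20 exceeds the maximum of 18; capped at 18.
Final offense level: 18.
Criminal history: 18 prior points → Category V (14+).
Level 18 falls in the 11-18 band.
Grid: Level 11-18 × Category V = 48-56 months.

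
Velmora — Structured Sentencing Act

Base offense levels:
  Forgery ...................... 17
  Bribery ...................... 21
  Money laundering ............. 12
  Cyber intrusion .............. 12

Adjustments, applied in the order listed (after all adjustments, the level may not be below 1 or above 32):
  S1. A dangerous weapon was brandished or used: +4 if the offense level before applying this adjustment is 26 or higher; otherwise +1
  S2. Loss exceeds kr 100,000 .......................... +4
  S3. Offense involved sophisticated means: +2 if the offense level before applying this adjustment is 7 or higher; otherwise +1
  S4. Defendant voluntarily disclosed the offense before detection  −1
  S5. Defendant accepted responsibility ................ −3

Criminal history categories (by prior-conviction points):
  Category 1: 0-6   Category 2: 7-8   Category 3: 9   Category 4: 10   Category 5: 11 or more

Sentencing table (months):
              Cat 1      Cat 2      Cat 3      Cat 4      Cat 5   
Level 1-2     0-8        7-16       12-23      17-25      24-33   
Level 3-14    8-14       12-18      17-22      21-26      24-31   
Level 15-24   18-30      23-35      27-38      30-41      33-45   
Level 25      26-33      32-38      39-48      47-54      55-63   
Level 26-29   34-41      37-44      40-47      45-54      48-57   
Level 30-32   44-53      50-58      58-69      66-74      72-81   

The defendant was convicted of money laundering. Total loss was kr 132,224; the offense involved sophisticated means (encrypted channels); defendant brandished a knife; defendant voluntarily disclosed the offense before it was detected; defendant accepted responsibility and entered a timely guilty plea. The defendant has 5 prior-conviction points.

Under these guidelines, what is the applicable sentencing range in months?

Base offense level for money laundering: 12.
S1 applies (level before this adjustment is 12 < 26, so +1): 12 + 1 = 13.
S2 applies: 13 + 4 = 17.
S3 applies (level before this adjustment is 17 ≥ 7, so +2): 17 + 2 = 19.
S4 applies: 19 − 1 = 18.
S5 applies: 18 − 3 = 15.
Final offense level: 15.
Criminal history: 5 prior points → Category 1 (0-6).
Level 15 falls in the 15-24 band.
Grid: Level 15-24 × Category 1 = 18-30 months.

18-30 months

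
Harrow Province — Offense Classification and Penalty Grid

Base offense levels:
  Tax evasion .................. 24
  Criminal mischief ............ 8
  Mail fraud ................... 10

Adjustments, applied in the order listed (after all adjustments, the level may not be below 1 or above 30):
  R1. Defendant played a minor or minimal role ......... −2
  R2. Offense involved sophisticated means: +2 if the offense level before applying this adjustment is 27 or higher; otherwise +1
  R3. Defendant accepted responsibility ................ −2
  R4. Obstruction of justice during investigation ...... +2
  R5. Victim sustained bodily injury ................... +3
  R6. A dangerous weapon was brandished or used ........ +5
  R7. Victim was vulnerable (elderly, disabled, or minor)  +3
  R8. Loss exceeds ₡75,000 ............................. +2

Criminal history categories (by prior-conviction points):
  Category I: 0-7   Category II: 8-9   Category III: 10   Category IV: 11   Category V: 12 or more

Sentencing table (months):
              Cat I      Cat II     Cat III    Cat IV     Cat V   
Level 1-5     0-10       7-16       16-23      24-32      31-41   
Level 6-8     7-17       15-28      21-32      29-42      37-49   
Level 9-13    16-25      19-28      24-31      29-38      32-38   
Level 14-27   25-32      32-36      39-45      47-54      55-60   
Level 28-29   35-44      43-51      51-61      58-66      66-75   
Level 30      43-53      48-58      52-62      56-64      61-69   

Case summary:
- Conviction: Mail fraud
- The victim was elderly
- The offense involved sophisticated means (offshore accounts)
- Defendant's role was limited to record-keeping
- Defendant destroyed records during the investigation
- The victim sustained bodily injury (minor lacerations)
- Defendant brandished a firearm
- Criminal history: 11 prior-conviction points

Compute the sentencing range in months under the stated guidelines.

Base offense level for mail fraud: 10.
R1 applies: 10 − 2 = 8.
R2 applies (level before this adjustment is 8 < 27, so +1): 8 + 1 = 9.
R4 applies: 9 + 2 = 11.
R5 applies: 11 + 3 = 14.
R6 applies: 14 + 5 = 19.
R7 applies: 19 + 3 = 22.
R8 does not apply.
Final offense level: 22.
Criminal history: 11 prior points → Category IV (11).
Level 22 falls in the 14-27 band.
Grid: Level 14-27 × Category IV = 47-54 months.

47-54 months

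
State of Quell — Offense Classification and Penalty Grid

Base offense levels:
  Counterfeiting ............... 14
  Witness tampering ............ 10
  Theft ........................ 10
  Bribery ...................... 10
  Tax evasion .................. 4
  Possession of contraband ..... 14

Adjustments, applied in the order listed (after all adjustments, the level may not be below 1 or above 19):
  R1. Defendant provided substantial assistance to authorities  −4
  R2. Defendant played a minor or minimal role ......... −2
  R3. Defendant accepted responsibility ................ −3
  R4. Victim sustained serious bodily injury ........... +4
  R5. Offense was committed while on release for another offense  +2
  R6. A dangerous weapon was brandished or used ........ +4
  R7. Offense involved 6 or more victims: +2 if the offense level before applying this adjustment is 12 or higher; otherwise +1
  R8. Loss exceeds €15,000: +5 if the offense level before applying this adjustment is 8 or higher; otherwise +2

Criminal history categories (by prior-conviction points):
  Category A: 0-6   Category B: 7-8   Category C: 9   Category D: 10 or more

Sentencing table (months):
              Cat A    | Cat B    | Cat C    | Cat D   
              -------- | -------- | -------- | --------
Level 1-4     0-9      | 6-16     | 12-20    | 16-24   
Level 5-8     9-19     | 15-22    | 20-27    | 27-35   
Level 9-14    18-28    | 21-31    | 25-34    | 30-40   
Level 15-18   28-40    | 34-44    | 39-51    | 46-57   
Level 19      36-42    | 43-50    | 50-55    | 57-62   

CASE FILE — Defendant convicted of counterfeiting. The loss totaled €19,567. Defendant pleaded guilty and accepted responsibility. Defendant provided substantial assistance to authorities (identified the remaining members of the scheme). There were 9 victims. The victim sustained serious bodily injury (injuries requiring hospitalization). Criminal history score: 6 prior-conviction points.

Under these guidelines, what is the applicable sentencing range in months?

28-40 months

Base offense level for counterfeiting: 14.
R1 applies: 14 − 4 = 10.
R3 applies: 10 − 3 = 7.
R4 applies: 7 + 4 = 11.
R5 does not apply.
R6 does not apply.
R7 applies (level before this adjustment is 11 < 12, so +1): 11 + 1 = 12.
R8 applies (level before this adjustment is 12 ≥ 8, so +5): 12 + 5 = 17.
Final offense level: 17.
Criminal history: 6 prior points → Category A (0-6).
Level 17 falls in the 15-18 band.
Grid: Level 15-18 × Category A = 28-40 months.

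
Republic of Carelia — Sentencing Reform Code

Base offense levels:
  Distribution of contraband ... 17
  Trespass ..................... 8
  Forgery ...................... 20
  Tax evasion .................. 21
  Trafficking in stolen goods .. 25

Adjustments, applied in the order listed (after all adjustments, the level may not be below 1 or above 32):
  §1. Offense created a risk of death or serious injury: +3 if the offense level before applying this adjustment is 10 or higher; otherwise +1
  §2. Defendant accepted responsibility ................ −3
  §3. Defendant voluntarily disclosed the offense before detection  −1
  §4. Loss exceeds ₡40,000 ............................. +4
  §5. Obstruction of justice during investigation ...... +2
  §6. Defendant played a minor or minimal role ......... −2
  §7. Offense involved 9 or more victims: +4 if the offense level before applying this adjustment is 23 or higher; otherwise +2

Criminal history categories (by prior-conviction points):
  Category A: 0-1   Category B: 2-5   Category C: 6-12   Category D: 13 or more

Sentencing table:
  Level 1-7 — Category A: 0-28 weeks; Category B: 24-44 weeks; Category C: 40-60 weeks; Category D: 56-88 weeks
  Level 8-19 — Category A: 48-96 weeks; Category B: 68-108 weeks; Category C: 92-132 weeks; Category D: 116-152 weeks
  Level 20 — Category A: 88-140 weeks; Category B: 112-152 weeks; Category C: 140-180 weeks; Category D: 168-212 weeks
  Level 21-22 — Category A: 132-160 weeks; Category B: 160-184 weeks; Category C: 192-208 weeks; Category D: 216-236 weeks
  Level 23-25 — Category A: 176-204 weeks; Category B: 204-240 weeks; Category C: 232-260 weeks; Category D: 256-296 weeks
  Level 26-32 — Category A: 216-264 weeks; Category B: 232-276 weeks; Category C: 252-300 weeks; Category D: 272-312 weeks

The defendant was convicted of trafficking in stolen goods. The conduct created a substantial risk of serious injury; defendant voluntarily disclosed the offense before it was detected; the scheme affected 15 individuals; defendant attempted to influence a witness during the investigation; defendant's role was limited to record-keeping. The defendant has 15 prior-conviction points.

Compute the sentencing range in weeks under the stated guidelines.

Base offense level for trafficking in stolen goods: 25.
§1 applies (level before this adjustment is 25 ≥ 10, so +3): 25 + 3 = 28.
§2 does not apply.
§3 applies: 28 − 1 = 27.
§5 applies: 27 + 2 = 29.
§6 applies: 29 − 2 = 27.
§7 applies (level before this adjustment is 27 ≥ 23, so +4): 27 + 4 = 31.
Final offense level: 31.
Criminal history: 15 prior points → Category D (13+).
Level 31 falls in the 26-32 band.
Grid: Level 26-32 × Category D = 272-312 weeks.

272-312 weeks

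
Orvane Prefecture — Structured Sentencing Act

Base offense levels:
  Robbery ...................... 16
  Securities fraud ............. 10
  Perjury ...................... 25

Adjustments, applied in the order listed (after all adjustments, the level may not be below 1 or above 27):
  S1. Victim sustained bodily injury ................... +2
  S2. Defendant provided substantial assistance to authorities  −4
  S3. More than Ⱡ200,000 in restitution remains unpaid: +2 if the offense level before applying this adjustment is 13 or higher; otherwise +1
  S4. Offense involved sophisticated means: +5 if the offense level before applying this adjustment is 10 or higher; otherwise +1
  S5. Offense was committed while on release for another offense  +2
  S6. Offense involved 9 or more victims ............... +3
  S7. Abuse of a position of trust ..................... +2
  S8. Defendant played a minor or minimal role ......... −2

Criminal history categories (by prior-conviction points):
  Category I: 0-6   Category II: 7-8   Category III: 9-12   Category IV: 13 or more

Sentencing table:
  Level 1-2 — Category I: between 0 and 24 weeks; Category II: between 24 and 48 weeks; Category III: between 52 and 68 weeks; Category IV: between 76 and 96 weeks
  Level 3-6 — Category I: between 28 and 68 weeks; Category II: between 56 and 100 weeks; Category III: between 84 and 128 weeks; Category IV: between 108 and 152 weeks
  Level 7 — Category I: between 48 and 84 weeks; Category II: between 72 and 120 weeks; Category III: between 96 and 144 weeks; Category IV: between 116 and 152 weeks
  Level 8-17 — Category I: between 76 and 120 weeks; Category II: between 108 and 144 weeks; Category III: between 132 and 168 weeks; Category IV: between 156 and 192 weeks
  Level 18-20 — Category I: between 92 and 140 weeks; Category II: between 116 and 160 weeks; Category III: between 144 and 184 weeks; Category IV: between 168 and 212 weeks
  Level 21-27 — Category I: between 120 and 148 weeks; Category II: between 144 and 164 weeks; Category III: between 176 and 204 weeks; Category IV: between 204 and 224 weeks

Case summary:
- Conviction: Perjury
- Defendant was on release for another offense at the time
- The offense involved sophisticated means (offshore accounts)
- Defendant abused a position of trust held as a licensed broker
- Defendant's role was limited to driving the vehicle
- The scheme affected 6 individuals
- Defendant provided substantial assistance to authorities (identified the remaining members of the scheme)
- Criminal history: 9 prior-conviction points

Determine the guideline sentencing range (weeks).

Base offense level for perjury: 25.
S2 applies: 25 − 4 = 21.
S4 applies (level before this adjustment is 21 ≥ 10, so +5): 21 + 5 = 26.
S5 applies: 26 + 2 = 28.
S6 does not apply.
S7 applies: 28 + 2 = 30.
S8 applies: 30 − 2 = 28.
Level 28 exceeds the maximum of 27; capped at 27.
Final offense level: 27.
Criminal history: 9 prior points → Category III (9-12).
Level 27 falls in the 21-27 band.
Grid: Level 21-27 × Category III = 176-204 weeks.

176-204 weeks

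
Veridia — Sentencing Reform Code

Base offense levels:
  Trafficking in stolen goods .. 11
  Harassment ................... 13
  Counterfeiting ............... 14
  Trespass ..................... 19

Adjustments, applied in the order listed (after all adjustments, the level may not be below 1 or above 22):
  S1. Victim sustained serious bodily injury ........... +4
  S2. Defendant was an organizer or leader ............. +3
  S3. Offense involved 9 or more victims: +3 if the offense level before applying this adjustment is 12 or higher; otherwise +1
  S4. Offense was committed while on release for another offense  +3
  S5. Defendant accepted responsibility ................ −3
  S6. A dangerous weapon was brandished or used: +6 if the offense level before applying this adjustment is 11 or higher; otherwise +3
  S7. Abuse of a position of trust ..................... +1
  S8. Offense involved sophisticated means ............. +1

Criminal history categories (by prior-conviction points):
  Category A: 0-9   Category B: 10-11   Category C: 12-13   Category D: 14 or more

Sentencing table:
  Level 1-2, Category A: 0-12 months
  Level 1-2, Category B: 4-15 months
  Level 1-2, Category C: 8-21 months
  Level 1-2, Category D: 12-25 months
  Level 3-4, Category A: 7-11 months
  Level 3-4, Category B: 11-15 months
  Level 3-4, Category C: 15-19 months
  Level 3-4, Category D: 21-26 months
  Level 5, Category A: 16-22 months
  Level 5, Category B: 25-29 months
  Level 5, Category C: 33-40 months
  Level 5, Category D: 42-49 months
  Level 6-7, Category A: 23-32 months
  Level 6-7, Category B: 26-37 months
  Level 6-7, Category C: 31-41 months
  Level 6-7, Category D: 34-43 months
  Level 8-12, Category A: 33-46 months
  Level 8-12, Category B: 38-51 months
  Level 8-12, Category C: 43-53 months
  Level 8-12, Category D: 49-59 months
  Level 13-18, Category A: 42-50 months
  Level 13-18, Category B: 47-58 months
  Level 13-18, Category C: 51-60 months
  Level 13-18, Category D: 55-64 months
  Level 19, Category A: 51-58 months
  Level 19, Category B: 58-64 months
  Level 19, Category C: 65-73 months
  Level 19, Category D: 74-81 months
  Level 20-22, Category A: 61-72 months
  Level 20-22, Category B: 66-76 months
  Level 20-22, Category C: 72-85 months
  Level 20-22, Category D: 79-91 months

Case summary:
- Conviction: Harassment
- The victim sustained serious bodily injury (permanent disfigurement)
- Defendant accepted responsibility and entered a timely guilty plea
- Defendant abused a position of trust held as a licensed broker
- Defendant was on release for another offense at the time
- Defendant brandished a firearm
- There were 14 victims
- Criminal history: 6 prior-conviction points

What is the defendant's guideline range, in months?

Base offense level for harassment: 13.
S1 applies: 13 + 4 = 17.
S3 applies (level before this adjustment is 17 ≥ 12, so +3): 17 + 3 = 20.
S4 applies: 20 + 3 = 23.
S5 applies: 23 − 3 = 20.
S6 applies (level before this adjustment is 20 ≥ 11, so +6): 20 + 6 = 26.
S7 applies: 26 + 1 = 27.
S8 does not apply.
Level 27 exceeds the maximum of 22; capped at 22.
Final offense level: 22.
Criminal history: 6 prior points → Category A (0-9).
Level 22 falls in the 20-22 band.
Grid: Level 20-22 × Category A = 61-72 months.

61-72 months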